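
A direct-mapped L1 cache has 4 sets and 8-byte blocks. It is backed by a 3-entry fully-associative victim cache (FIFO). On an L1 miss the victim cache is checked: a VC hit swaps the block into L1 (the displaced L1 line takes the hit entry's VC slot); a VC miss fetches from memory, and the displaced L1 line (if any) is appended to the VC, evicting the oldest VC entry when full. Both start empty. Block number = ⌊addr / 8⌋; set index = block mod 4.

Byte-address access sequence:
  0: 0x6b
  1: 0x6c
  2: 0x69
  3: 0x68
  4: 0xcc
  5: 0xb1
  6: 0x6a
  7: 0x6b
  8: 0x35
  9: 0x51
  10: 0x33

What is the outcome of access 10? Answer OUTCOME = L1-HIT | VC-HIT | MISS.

OUTCOME = VC-HIT

  [0] addr=0x6b blk=13 s=1: MISS | VC []
  [1] addr=0x6c blk=13 s=1: L1-HIT | VC []
  [2] addr=0x69 blk=13 s=1: L1-HIT | VC []
  [3] addr=0x68 blk=13 s=1: L1-HIT | VC []
  [4] addr=0xcc blk=25 s=1: MISS | VC [13]
  [5] addr=0xb1 blk=22 s=2: MISS | VC [13]
  [6] addr=0x6a blk=13 s=1: VC-HIT | VC [25]
  [7] addr=0x6b blk=13 s=1: L1-HIT | VC [25]
  [8] addr=0x35 blk=6 s=2: MISS | VC [25, 22]
  [9] addr=0x51 blk=10 s=2: MISS | VC [25, 22, 6]
  [10] addr=0x33 blk=6 s=2: VC-HIT | VC [25, 22, 10]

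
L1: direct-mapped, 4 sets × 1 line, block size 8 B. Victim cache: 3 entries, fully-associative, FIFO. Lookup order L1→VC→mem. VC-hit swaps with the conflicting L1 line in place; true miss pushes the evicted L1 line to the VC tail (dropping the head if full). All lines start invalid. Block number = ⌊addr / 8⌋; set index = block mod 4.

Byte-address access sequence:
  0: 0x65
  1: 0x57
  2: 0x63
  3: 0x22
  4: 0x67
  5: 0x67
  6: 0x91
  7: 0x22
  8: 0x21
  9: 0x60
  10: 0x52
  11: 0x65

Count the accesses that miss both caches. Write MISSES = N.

MISSES = 4

0: 0x65 (blk 12, set 0) → MISS  vc=[]
1: 0x57 (blk 10, set 2) → MISS  vc=[]
2: 0x63 (blk 12, set 0) → L1-HIT  vc=[]
3: 0x22 (blk 4, set 0) → MISS  vc=[12]
4: 0x67 (blk 12, set 0) → VC-HIT  vc=[4]
5: 0x67 (blk 12, set 0) → L1-HIT  vc=[4]
6: 0x91 (blk 18, set 2) → MISS  vc=[4, 10]
7: 0x22 (blk 4, set 0) → VC-HIT  vc=[12, 10]
8: 0x21 (blk 4, set 0) → L1-HIT  vc=[12, 10]
9: 0x60 (blk 12, set 0) → VC-HIT  vc=[4, 10]
10: 0x52 (blk 10, set 2) → VC-HIT  vc=[4, 18]
11: 0x65 (blk 12, set 0) → L1-HIT  vc=[4, 18]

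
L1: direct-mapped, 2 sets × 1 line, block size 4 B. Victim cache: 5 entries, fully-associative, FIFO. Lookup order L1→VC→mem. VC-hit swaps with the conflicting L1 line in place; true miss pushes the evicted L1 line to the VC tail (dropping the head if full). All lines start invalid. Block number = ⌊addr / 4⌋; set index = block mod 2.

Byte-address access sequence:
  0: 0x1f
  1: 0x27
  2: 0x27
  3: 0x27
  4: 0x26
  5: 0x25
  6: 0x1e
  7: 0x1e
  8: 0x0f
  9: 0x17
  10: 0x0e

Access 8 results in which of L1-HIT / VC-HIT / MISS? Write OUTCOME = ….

OUTCOME = MISS

#0 0x1f→b7/s1 MISS; vc=[]
#1 0x27→b9/s1 MISS; vc=[7]
#2 0x27→b9/s1 L1-HIT; vc=[7]
#3 0x27→b9/s1 L1-HIT; vc=[7]
#4 0x26→b9/s1 L1-HIT; vc=[7]
#5 0x25→b9/s1 L1-HIT; vc=[7]
#6 0x1e→b7/s1 VC-HIT; vc=[9]
#7 0x1e→b7/s1 L1-HIT; vc=[9]
#8 0xf→b3/s1 MISS; vc=[9,7]
#9 0x17→b5/s1 MISS; vc=[9,7,3]
#10 0xe→b3/s1 VC-HIT; vc=[9,7,5]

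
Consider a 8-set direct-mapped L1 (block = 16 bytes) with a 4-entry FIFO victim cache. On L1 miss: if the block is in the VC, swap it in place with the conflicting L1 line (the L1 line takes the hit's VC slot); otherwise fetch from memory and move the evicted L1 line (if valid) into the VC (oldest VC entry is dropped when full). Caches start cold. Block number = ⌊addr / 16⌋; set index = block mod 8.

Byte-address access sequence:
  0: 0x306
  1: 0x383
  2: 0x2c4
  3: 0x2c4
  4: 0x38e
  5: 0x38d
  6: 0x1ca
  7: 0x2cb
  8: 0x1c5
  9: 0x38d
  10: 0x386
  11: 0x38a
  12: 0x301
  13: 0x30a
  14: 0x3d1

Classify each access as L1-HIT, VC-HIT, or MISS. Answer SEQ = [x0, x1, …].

  [0] addr=0x306 blk=48 s=0: MISS | VC []
  [1] addr=0x383 blk=56 s=0: MISS | VC [48]
  [2] addr=0x2c4 blk=44 s=4: MISS | VC [48]
  [3] addr=0x2c4 blk=44 s=4: L1-HIT | VC [48]
  [4] addr=0x38e blk=56 s=0: L1-HIT | VC [48]
  [5] addr=0x38d blk=56 s=0: L1-HIT | VC [48]
  [6] addr=0x1ca blk=28 s=4: MISS | VC [48, 44]
  [7] addr=0x2cb blk=44 s=4: VC-HIT | VC [48, 28]
  [8] addr=0x1c5 blk=28 s=4: VC-HIT | VC [48, 44]
  [9] addr=0x38d blk=56 s=0: L1-HIT | VC [48, 44]
  [10] addr=0x386 blk=56 s=0: L1-HIT | VC [48, 44]
  [11] addr=0x38a blk=56 s=0: L1-HIT | VC [48, 44]
  [12] addr=0x301 blk=48 s=0: VC-HIT | VC [56, 44]
  [13] addr=0x30a blk=48 s=0: L1-HIT | VC [56, 44]
  [14] addr=0x3d1 blk=61 s=5: MISS | VC [56, 44]

SEQ = [MISS, MISS, MISS, L1-HIT, L1-HIT, L1-HIT, MISS, VC-HIT, VC-HIT, L1-HIT, L1-HIT, L1-HIT, VC-HIT, L1-HIT, MISS]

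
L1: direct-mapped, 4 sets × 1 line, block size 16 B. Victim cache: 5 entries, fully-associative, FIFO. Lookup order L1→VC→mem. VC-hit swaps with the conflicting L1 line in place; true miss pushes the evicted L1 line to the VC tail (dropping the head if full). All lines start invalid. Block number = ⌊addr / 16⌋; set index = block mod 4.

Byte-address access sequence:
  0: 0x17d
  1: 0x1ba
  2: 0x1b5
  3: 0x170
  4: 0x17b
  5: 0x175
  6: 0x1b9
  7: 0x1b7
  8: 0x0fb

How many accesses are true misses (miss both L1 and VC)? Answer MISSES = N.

MISSES = 3

#0 0x17d→b23/s3 MISS; vc=[]
#1 0x1ba→b27/s3 MISS; vc=[23]
#2 0x1b5→b27/s3 L1-HIT; vc=[23]
#3 0x170→b23/s3 VC-HIT; vc=[27]
#4 0x17b→b23/s3 L1-HIT; vc=[27]
#5 0x175→b23/s3 L1-HIT; vc=[27]
#6 0x1b9→b27/s3 VC-HIT; vc=[23]
#7 0x1b7→b27/s3 L1-HIT; vc=[23]
#8 0xfb→b15/s3 MISS; vc=[23,27]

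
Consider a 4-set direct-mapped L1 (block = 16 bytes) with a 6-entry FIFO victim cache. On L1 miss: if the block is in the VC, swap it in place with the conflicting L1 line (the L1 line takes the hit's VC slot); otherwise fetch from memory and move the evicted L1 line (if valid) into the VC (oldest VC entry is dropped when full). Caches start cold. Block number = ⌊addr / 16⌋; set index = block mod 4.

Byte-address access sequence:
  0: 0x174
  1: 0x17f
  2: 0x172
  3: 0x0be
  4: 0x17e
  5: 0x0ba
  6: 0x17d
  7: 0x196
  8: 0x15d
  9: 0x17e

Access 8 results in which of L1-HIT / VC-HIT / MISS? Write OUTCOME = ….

OUTCOME = MISS

  [0] addr=0x174 blk=23 s=3: MISS | VC []
  [1] addr=0x17f blk=23 s=3: L1-HIT | VC []
  [2] addr=0x172 blk=23 s=3: L1-HIT | VC []
  [3] addr=0xbe blk=11 s=3: MISS | VC [23]
  [4] addr=0x17e blk=23 s=3: VC-HIT | VC [11]
  [5] addr=0xba blk=11 s=3: VC-HIT | VC [23]
  [6] addr=0x17d blk=23 s=3: VC-HIT | VC [11]
  [7] addr=0x196 blk=25 s=1: MISS | VC [11]
  [8] addr=0x15d blk=21 s=1: MISS | VC [11, 25]
  [9] addr=0x17e blk=23 s=3: L1-HIT | VC [11, 25]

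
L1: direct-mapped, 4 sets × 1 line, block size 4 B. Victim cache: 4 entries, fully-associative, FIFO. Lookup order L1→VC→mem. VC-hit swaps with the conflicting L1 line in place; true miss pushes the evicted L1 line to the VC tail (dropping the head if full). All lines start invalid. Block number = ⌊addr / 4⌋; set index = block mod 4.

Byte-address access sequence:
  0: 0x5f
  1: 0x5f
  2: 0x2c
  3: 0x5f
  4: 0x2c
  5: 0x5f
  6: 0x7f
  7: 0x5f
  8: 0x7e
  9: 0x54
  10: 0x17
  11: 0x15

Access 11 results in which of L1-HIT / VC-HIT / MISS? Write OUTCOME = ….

#0 0x5f→b23/s3 MISS; vc=[]
#1 0x5f→b23/s3 L1-HIT; vc=[]
#2 0x2c→b11/s3 MISS; vc=[23]
#3 0x5f→b23/s3 VC-HIT; vc=[11]
#4 0x2c→b11/s3 VC-HIT; vc=[23]
#5 0x5f→b23/s3 VC-HIT; vc=[11]
#6 0x7f→b31/s3 MISS; vc=[11,23]
#7 0x5f→b23/s3 VC-HIT; vc=[11,31]
#8 0x7e→b31/s3 VC-HIT; vc=[11,23]
#9 0x54→b21/s1 MISS; vc=[11,23]
#10 0x17→b5/s1 MISS; vc=[11,23,21]
#11 0x15→b5/s1 L1-HIT; vc=[11,23,21]

OUTCOME = L1-HIT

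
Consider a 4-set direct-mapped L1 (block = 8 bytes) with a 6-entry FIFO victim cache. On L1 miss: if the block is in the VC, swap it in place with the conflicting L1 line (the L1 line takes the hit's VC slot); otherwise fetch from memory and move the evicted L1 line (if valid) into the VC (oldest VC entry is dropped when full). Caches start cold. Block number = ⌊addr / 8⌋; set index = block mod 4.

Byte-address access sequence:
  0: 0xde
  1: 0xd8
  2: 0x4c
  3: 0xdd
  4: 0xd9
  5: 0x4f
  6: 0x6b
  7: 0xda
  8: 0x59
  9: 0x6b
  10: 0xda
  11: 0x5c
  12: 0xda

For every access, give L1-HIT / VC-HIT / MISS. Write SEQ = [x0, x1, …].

0: 0xde (blk 27, set 3) → MISS  vc=[]
1: 0xd8 (blk 27, set 3) → L1-HIT  vc=[]
2: 0x4c (blk 9, set 1) → MISS  vc=[]
3: 0xdd (blk 27, set 3) → L1-HIT  vc=[]
4: 0xd9 (blk 27, set 3) → L1-HIT  vc=[]
5: 0x4f (blk 9, set 1) → L1-HIT  vc=[]
6: 0x6b (blk 13, set 1) → MISS  vc=[9]
7: 0xda (blk 27, set 3) → L1-HIT  vc=[9]
8: 0x59 (blk 11, set 3) → MISS  vc=[9, 27]
9: 0x6b (blk 13, set 1) → L1-HIT  vc=[9, 27]
10: 0xda (blk 27, set 3) → VC-HIT  vc=[9, 11]
11: 0x5c (blk 11, set 3) → VC-HIT  vc=[9, 27]
12: 0xda (blk 27, set 3) → VC-HIT  vc=[9, 11]

SEQ = [MISS, L1-HIT, MISS, L1-HIT, L1-HIT, L1-HIT, MISS, L1-HIT, MISS, L1-HIT, VC-HIT, VC-HIT, VC-HIT]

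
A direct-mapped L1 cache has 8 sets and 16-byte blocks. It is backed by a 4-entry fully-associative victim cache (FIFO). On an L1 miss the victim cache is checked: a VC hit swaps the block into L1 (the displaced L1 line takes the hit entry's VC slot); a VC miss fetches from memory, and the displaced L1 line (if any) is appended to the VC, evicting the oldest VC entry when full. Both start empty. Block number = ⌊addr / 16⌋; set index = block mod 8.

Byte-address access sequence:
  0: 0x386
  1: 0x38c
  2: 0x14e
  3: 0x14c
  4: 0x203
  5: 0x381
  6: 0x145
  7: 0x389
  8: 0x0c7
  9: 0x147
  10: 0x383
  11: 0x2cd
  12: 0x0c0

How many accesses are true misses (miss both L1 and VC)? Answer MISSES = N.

0: 0x386 (blk 56, set 0) → MISS  vc=[]
1: 0x38c (blk 56, set 0) → L1-HIT  vc=[]
2: 0x14e (blk 20, set 4) → MISS  vc=[]
3: 0x14c (blk 20, set 4) → L1-HIT  vc=[]
4: 0x203 (blk 32, set 0) → MISS  vc=[56]
5: 0x381 (blk 56, set 0) → VC-HIT  vc=[32]
6: 0x145 (blk 20, set 4) → L1-HIT  vc=[32]
7: 0x389 (blk 56, set 0) → L1-HIT  vc=[32]
8: 0xc7 (blk 12, set 4) → MISS  vc=[32, 20]
9: 0x147 (blk 20, set 4) → VC-HIT  vc=[32, 12]
10: 0x383 (blk 56, set 0) → L1-HIT  vc=[32, 12]
11: 0x2cd (blk 44, set 4) → MISS  vc=[32, 12, 20]
12: 0xc0 (blk 12, set 4) → VC-HIT  vc=[32, 44, 20]

MISSES = 5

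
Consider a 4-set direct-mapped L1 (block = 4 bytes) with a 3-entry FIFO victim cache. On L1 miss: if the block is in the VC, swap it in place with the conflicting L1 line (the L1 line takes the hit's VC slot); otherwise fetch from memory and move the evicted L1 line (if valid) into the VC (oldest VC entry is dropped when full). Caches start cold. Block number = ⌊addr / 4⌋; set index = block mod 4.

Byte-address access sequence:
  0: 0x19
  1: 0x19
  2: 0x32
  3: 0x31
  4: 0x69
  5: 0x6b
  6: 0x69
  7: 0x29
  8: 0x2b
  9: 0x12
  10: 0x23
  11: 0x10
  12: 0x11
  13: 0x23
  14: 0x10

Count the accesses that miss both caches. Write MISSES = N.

MISSES = 6

#0 0x19→b6/s2 MISS; vc=[]
#1 0x19→b6/s2 L1-HIT; vc=[]
#2 0x32→b12/s0 MISS; vc=[]
#3 0x31→b12/s0 L1-HIT; vc=[]
#4 0x69→b26/s2 MISS; vc=[6]
#5 0x6b→b26/s2 L1-HIT; vc=[6]
#6 0x69→b26/s2 L1-HIT; vc=[6]
#7 0x29→b10/s2 MISS; vc=[6,26]
#8 0x2b→b10/s2 L1-HIT; vc=[6,26]
#9 0x12→b4/s0 MISS; vc=[6,26,12]
#10 0x23→b8/s0 MISS; vc=[26,12,4]
#11 0x10→b4/s0 VC-HIT; vc=[26,12,8]
#12 0x11→b4/s0 L1-HIT; vc=[26,12,8]
#13 0x23→b8/s0 VC-HIT; vc=[26,12,4]
#14 0x10→b4/s0 VC-HIT; vc=[26,12,8]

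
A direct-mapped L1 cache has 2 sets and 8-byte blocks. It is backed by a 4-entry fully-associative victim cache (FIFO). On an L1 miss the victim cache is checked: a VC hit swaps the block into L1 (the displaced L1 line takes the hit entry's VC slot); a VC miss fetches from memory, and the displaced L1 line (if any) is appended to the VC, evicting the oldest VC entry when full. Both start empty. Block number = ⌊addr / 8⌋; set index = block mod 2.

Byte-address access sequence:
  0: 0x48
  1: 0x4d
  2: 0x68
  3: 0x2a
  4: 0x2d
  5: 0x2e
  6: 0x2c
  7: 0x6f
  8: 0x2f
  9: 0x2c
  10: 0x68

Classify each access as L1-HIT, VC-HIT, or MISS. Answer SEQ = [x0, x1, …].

  [0] addr=0x48 blk=9 s=1: MISS | VC []
  [1] addr=0x4d blk=9 s=1: L1-HIT | VC []
  [2] addr=0x68 blk=13 s=1: MISS | VC [9]
  [3] addr=0x2a blk=5 s=1: MISS | VC [9, 13]
  [4] addr=0x2d blk=5 s=1: L1-HIT | VC [9, 13]
  [5] addr=0x2e blk=5 s=1: L1-HIT | VC [9, 13]
  [6] addr=0x2c blk=5 s=1: L1-HIT | VC [9, 13]
  [7] addr=0x6f blk=13 s=1: VC-HIT | VC [9, 5]
  [8] addr=0x2f blk=5 s=1: VC-HIT | VC [9, 13]
  [9] addr=0x2c blk=5 s=1: L1-HIT | VC [9, 13]
  [10] addr=0x68 blk=13 s=1: VC-HIT | VC [9, 5]

SEQ = [MISS, L1-HIT, MISS, MISS, L1-HIT, L1-HIT, L1-HIT, VC-HIT, VC-HIT, L1-HIT, VC-HIT]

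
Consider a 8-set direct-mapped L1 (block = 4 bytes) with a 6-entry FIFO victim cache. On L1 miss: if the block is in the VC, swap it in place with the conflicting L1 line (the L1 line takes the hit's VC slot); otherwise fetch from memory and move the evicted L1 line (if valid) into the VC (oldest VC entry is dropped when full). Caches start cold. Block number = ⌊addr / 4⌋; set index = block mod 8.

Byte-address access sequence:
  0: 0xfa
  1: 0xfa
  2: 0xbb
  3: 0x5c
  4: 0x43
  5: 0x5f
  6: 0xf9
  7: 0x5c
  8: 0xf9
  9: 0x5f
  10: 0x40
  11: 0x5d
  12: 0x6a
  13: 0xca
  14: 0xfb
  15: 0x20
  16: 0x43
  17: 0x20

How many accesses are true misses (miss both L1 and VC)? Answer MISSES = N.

MISSES = 7

0: 0xfa (blk 62, set 6) → MISS  vc=[]
1: 0xfa (blk 62, set 6) → L1-HIT  vc=[]
2: 0xbb (blk 46, set 6) → MISS  vc=[62]
3: 0x5c (blk 23, set 7) → MISS  vc=[62]
4: 0x43 (blk 16, set 0) → MISS  vc=[62]
5: 0x5f (blk 23, set 7) → L1-HIT  vc=[62]
6: 0xf9 (blk 62, set 6) → VC-HIT  vc=[46]
7: 0x5c (blk 23, set 7) → L1-HIT  vc=[46]
8: 0xf9 (blk 62, set 6) → L1-HIT  vc=[46]
9: 0x5f (blk 23, set 7) → L1-HIT  vc=[46]
10: 0x40 (blk 16, set 0) → L1-HIT  vc=[46]
11: 0x5d (blk 23, set 7) → L1-HIT  vc=[46]
12: 0x6a (blk 26, set 2) → MISS  vc=[46]
13: 0xca (blk 50, set 2) → MISS  vc=[46, 26]
14: 0xfb (blk 62, set 6) → L1-HIT  vc=[46, 26]
15: 0x20 (blk 8, set 0) → MISS  vc=[46, 26, 16]
16: 0x43 (blk 16, set 0) → VC-HIT  vc=[46, 26, 8]
17: 0x20 (blk 8, set 0) → VC-HIT  vc=[46, 26, 16]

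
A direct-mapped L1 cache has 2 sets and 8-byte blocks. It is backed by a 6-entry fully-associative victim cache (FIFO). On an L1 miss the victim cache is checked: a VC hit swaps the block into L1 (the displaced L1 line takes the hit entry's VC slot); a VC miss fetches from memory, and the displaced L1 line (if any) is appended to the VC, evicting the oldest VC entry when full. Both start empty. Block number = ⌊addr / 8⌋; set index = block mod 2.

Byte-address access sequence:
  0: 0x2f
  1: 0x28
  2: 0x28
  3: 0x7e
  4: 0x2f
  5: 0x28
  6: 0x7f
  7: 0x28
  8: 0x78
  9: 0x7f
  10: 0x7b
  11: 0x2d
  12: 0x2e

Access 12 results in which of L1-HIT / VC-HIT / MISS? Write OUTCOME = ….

0: 0x2f (blk 5, set 1) → MISS  vc=[]
1: 0x28 (blk 5, set 1) → L1-HIT  vc=[]
2: 0x28 (blk 5, set 1) → L1-HIT  vc=[]
3: 0x7e (blk 15, set 1) → MISS  vc=[5]
4: 0x2f (blk 5, set 1) → VC-HIT  vc=[15]
5: 0x28 (blk 5, set 1) → L1-HIT  vc=[15]
6: 0x7f (blk 15, set 1) → VC-HIT  vc=[5]
7: 0x28 (blk 5, set 1) → VC-HIT  vc=[15]
8: 0x78 (blk 15, set 1) → VC-HIT  vc=[5]
9: 0x7f (blk 15, set 1) → L1-HIT  vc=[5]
10: 0x7b (blk 15, set 1) → L1-HIT  vc=[5]
11: 0x2d (blk 5, set 1) → VC-HIT  vc=[15]
12: 0x2e (blk 5, set 1) → L1-HIT  vc=[15]

OUTCOME = L1-HIT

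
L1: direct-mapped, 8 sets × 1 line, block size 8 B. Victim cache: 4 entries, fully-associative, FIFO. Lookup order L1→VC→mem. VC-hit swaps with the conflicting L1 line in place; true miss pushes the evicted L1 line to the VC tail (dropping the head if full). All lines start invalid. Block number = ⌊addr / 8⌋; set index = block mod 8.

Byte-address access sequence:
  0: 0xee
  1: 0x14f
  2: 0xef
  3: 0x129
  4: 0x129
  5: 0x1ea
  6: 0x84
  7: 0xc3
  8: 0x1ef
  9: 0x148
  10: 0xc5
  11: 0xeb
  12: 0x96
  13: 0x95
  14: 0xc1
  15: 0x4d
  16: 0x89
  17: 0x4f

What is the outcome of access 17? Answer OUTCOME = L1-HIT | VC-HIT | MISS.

0: 0xee (blk 29, set 5) → MISS  vc=[]
1: 0x14f (blk 41, set 1) → MISS  vc=[]
2: 0xef (blk 29, set 5) → L1-HIT  vc=[]
3: 0x129 (blk 37, set 5) → MISS  vc=[29]
4: 0x129 (blk 37, set 5) → L1-HIT  vc=[29]
5: 0x1ea (blk 61, set 5) → MISS  vc=[29, 37]
6: 0x84 (blk 16, set 0) → MISS  vc=[29, 37]
7: 0xc3 (blk 24, set 0) → MISS  vc=[29, 37, 16]
8: 0x1ef (blk 61, set 5) → L1-HIT  vc=[29, 37, 16]
9: 0x148 (blk 41, set 1) → L1-HIT  vc=[29, 37, 16]
10: 0xc5 (blk 24, set 0) → L1-HIT  vc=[29, 37, 16]
11: 0xeb (blk 29, set 5) → VC-HIT  vc=[61, 37, 16]
12: 0x96 (blk 18, set 2) → MISS  vc=[61, 37, 16]
13: 0x95 (blk 18, set 2) → L1-HIT  vc=[61, 37, 16]
14: 0xc1 (blk 24, set 0) → L1-HIT  vc=[61, 37, 16]
15: 0x4d (blk 9, set 1) → MISS  vc=[61, 37, 16, 41]
16: 0x89 (blk 17, set 1) → MISS  vc=[37, 16, 41, 9]
17: 0x4f (blk 9, set 1) → VC-HIT  vc=[37, 16, 41, 17]

OUTCOME = VC-HIT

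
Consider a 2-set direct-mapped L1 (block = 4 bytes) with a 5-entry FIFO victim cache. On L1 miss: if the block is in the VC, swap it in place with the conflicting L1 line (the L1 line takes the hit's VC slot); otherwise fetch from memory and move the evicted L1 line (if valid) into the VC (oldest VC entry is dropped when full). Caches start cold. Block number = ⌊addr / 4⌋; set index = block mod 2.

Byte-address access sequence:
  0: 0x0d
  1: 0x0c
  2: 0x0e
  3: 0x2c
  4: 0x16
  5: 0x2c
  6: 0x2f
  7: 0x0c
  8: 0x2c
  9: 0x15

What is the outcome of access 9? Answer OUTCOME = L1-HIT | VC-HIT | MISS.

  [0] addr=0xd blk=3 s=1: MISS | VC []
  [1] addr=0xc blk=3 s=1: L1-HIT | VC []
  [2] addr=0xe blk=3 s=1: L1-HIT | VC []
  [3] addr=0x2c blk=11 s=1: MISS | VC [3]
  [4] addr=0x16 blk=5 s=1: MISS | VC [3, 11]
  [5] addr=0x2c blk=11 s=1: VC-HIT | VC [3, 5]
  [6] addr=0x2f blk=11 s=1: L1-HIT | VC [3, 5]
  [7] addr=0xc blk=3 s=1: VC-HIT | VC [11, 5]
  [8] addr=0x2c blk=11 s=1: VC-HIT | VC [3, 5]
  [9] addr=0x15 blk=5 s=1: VC-HIT | VC [3, 11]

OUTCOME = VC-HIT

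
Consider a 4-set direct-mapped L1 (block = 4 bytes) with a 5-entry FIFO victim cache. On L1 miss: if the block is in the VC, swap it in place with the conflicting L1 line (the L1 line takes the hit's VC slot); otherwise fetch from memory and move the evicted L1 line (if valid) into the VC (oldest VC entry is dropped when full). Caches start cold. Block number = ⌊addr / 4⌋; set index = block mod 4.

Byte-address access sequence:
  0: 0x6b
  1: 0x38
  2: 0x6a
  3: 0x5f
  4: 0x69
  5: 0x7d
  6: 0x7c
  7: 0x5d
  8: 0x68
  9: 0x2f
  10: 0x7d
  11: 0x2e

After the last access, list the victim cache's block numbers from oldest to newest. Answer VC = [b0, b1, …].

VC = [14, 31, 23]

0: 0x6b (blk 26, set 2) → MISS  vc=[]
1: 0x38 (blk 14, set 2) → MISS  vc=[26]
2: 0x6a (blk 26, set 2) → VC-HIT  vc=[14]
3: 0x5f (blk 23, set 3) → MISS  vc=[14]
4: 0x69 (blk 26, set 2) → L1-HIT  vc=[14]
5: 0x7d (blk 31, set 3) → MISS  vc=[14, 23]
6: 0x7c (blk 31, set 3) → L1-HIT  vc=[14, 23]
7: 0x5d (blk 23, set 3) → VC-HIT  vc=[14, 31]
8: 0x68 (blk 26, set 2) → L1-HIT  vc=[14, 31]
9: 0x2f (blk 11, set 3) → MISS  vc=[14, 31, 23]
10: 0x7d (blk 31, set 3) → VC-HIT  vc=[14, 11, 23]
11: 0x2e (blk 11, set 3) → VC-HIT  vc=[14, 31, 23]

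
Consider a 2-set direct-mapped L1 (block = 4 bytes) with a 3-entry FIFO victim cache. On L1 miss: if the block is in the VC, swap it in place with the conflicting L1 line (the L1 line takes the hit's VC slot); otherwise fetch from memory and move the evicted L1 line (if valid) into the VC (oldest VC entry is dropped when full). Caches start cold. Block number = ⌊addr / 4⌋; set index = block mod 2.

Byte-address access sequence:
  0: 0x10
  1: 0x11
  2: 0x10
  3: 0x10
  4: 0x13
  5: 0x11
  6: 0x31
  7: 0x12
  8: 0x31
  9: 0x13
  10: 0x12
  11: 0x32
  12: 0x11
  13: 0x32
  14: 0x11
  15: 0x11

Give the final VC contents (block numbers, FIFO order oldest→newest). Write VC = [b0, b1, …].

#0 0x10→b4/s0 MISS; vc=[]
#1 0x11→b4/s0 L1-HIT; vc=[]
#2 0x10→b4/s0 L1-HIT; vc=[]
#3 0x10→b4/s0 L1-HIT; vc=[]
#4 0x13→b4/s0 L1-HIT; vc=[]
#5 0x11→b4/s0 L1-HIT; vc=[]
#6 0x31→b12/s0 MISS; vc=[4]
#7 0x12→b4/s0 VC-HIT; vc=[12]
#8 0x31→b12/s0 VC-HIT; vc=[4]
#9 0x13→b4/s0 VC-HIT; vc=[12]
#10 0x12→b4/s0 L1-HIT; vc=[12]
#11 0x32→b12/s0 VC-HIT; vc=[4]
#12 0x11→b4/s0 VC-HIT; vc=[12]
#13 0x32→b12/s0 VC-HIT; vc=[4]
#14 0x11→b4/s0 VC-HIT; vc=[12]
#15 0x11→b4/s0 L1-HIT; vc=[12]

VC = [12]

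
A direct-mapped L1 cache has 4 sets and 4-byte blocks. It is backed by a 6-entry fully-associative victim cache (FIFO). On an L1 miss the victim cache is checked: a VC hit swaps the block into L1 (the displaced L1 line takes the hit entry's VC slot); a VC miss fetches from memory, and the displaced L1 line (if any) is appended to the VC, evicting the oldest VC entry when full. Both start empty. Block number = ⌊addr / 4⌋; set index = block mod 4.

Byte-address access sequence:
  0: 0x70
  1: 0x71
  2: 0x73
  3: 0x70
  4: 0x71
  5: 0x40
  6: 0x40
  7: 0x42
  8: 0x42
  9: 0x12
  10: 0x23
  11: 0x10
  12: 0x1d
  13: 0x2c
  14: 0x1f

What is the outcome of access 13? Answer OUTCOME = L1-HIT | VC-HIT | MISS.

OUTCOME = MISS

0: 0x70 (blk 28, set 0) → MISS  vc=[]
1: 0x71 (blk 28, set 0) → L1-HIT  vc=[]
2: 0x73 (blk 28, set 0) → L1-HIT  vc=[]
3: 0x70 (blk 28, set 0) → L1-HIT  vc=[]
4: 0x71 (blk 28, set 0) → L1-HIT  vc=[]
5: 0x40 (blk 16, set 0) → MISS  vc=[28]
6: 0x40 (blk 16, set 0) → L1-HIT  vc=[28]
7: 0x42 (blk 16, set 0) → L1-HIT  vc=[28]
8: 0x42 (blk 16, set 0) → L1-HIT  vc=[28]
9: 0x12 (blk 4, set 0) → MISS  vc=[28, 16]
10: 0x23 (blk 8, set 0) → MISS  vc=[28, 16, 4]
11: 0x10 (blk 4, set 0) → VC-HIT  vc=[28, 16, 8]
12: 0x1d (blk 7, set 3) → MISS  vc=[28, 16, 8]
13: 0x2c (blk 11, set 3) → MISS  vc=[28, 16, 8, 7]
14: 0x1f (blk 7, set 3) → VC-HIT  vc=[28, 16, 8, 11]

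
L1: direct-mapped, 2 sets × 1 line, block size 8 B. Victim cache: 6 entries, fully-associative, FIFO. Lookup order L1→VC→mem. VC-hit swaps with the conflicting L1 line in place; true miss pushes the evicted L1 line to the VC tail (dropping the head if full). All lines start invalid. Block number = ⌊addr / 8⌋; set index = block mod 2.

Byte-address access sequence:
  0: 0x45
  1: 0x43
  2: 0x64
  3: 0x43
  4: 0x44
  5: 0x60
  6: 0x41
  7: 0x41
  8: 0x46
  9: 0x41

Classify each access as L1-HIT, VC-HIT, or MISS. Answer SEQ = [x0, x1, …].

#0 0x45→b8/s0 MISS; vc=[]
#1 0x43→b8/s0 L1-HIT; vc=[]
#2 0x64→b12/s0 MISS; vc=[8]
#3 0x43→b8/s0 VC-HIT; vc=[12]
#4 0x44→b8/s0 L1-HIT; vc=[12]
#5 0x60→b12/s0 VC-HIT; vc=[8]
#6 0x41→b8/s0 VC-HIT; vc=[12]
#7 0x41→b8/s0 L1-HIT; vc=[12]
#8 0x46→b8/s0 L1-HIT; vc=[12]
#9 0x41→b8/s0 L1-HIT; vc=[12]

SEQ = [MISS, L1-HIT, MISS, VC-HIT, L1-HIT, VC-HIT, VC-HIT, L1-HIT, L1-HIT, L1-HIT]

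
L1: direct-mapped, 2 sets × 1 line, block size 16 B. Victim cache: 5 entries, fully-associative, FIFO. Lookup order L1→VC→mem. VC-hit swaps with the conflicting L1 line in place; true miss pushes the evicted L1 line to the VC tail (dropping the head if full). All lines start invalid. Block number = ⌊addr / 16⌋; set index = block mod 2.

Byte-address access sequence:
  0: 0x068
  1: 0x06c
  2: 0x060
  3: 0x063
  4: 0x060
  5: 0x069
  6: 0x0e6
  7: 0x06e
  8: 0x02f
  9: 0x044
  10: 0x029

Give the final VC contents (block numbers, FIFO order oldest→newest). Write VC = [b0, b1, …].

  [0] addr=0x68 blk=6 s=0: MISS | VC []
  [1] addr=0x6c blk=6 s=0: L1-HIT | VC []
  [2] addr=0x60 blk=6 s=0: L1-HIT | VC []
  [3] addr=0x63 blk=6 s=0: L1-HIT | VC []
  [4] addr=0x60 blk=6 s=0: L1-HIT | VC []
  [5] addr=0x69 blk=6 s=0: L1-HIT | VC []
  [6] addr=0xe6 blk=14 s=0: MISS | VC [6]
  [7] addr=0x6e blk=6 s=0: VC-HIT | VC [14]
  [8] addr=0x2f blk=2 s=0: MISS | VC [14, 6]
  [9] addr=0x44 blk=4 s=0: MISS | VC [14, 6, 2]
  [10] addr=0x29 blk=2 s=0: VC-HIT | VC [14, 6, 4]

VC = [14, 6, 4]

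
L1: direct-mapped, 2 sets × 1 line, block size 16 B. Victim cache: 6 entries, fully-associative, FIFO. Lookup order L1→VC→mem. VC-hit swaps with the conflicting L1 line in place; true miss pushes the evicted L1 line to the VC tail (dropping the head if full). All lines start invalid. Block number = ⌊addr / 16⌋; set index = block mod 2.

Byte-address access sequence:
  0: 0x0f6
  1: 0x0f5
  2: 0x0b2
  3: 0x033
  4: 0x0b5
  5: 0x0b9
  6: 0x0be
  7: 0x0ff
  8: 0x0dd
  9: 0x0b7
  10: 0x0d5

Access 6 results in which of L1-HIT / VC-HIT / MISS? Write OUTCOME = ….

OUTCOME = L1-HIT

#0 0xf6→b15/s1 MISS; vc=[]
#1 0xf5→b15/s1 L1-HIT; vc=[]
#2 0xb2→b11/s1 MISS; vc=[15]
#3 0x33→b3/s1 MISS; vc=[15,11]
#4 0xb5→b11/s1 VC-HIT; vc=[15,3]
#5 0xb9→b11/s1 L1-HIT; vc=[15,3]
#6 0xbe→b11/s1 L1-HIT; vc=[15,3]
#7 0xff→b15/s1 VC-HIT; vc=[11,3]
#8 0xdd→b13/s1 MISS; vc=[11,3,15]
#9 0xb7→b11/s1 VC-HIT; vc=[13,3,15]
#10 0xd5→b13/s1 VC-HIT; vc=[11,3,15]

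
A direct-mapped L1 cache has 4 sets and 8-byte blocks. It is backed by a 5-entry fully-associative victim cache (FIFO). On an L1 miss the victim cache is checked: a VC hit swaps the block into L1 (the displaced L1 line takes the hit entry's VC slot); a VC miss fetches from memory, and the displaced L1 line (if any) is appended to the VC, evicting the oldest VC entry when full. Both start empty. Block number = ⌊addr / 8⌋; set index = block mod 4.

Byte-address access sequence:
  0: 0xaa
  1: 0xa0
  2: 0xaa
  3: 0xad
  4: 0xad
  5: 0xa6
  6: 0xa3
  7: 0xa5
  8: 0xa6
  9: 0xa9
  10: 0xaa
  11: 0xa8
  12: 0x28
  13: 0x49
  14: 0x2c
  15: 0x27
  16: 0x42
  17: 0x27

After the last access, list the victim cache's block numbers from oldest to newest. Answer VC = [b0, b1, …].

VC = [21, 9, 20, 8]

#0 0xaa→b21/s1 MISS; vc=[]
#1 0xa0→b20/s0 MISS; vc=[]
#2 0xaa→b21/s1 L1-HIT; vc=[]
#3 0xad→b21/s1 L1-HIT; vc=[]
#4 0xad→b21/s1 L1-HIT; vc=[]
#5 0xa6→b20/s0 L1-HIT; vc=[]
#6 0xa3→b20/s0 L1-HIT; vc=[]
#7 0xa5→b20/s0 L1-HIT; vc=[]
#8 0xa6→b20/s0 L1-HIT; vc=[]
#9 0xa9→b21/s1 L1-HIT; vc=[]
#10 0xaa→b21/s1 L1-HIT; vc=[]
#11 0xa8→b21/s1 L1-HIT; vc=[]
#12 0x28→b5/s1 MISS; vc=[21]
#13 0x49→b9/s1 MISS; vc=[21,5]
#14 0x2c→b5/s1 VC-HIT; vc=[21,9]
#15 0x27→b4/s0 MISS; vc=[21,9,20]
#16 0x42→b8/s0 MISS; vc=[21,9,20,4]
#17 0x27→b4/s0 VC-HIT; vc=[21,9,20,8]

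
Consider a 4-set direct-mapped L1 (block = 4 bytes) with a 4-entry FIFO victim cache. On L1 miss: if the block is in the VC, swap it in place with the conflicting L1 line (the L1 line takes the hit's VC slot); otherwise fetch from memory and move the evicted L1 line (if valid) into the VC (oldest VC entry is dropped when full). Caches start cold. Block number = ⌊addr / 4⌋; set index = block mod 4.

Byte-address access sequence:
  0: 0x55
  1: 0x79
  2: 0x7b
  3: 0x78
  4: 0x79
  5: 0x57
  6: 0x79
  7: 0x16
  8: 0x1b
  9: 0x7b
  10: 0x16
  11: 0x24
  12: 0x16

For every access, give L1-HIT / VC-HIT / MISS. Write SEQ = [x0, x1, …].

SEQ = [MISS, MISS, L1-HIT, L1-HIT, L1-HIT, L1-HIT, L1-HIT, MISS, MISS, VC-HIT, L1-HIT, MISS, VC-HIT]

#0 0x55→b21/s1 MISS; vc=[]
#1 0x79→b30/s2 MISS; vc=[]
#2 0x7b→b30/s2 L1-HIT; vc=[]
#3 0x78→b30/s2 L1-HIT; vc=[]
#4 0x79→b30/s2 L1-HIT; vc=[]
#5 0x57→b21/s1 L1-HIT; vc=[]
#6 0x79→b30/s2 L1-HIT; vc=[]
#7 0x16→b5/s1 MISS; vc=[21]
#8 0x1b→b6/s2 MISS; vc=[21,30]
#9 0x7b→b30/s2 VC-HIT; vc=[21,6]
#10 0x16→b5/s1 L1-HIT; vc=[21,6]
#11 0x24→b9/s1 MISS; vc=[21,6,5]
#12 0x16→b5/s1 VC-HIT; vc=[21,6,9]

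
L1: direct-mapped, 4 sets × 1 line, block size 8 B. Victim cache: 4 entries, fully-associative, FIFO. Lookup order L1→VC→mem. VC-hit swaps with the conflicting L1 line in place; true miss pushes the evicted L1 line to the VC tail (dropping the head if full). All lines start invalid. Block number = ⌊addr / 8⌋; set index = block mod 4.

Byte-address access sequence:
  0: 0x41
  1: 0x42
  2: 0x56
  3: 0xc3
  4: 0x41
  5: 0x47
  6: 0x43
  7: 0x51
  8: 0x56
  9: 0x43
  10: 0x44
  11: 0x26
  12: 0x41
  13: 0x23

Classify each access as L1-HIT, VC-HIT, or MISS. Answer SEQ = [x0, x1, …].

SEQ = [MISS, L1-HIT, MISS, MISS, VC-HIT, L1-HIT, L1-HIT, L1-HIT, L1-HIT, L1-HIT, L1-HIT, MISS, VC-HIT, VC-HIT]

0: 0x41 (blk 8, set 0) → MISS  vc=[]
1: 0x42 (blk 8, set 0) → L1-HIT  vc=[]
2: 0x56 (blk 10, set 2) → MISS  vc=[]
3: 0xc3 (blk 24, set 0) → MISS  vc=[8]
4: 0x41 (blk 8, set 0) → VC-HIT  vc=[24]
5: 0x47 (blk 8, set 0) → L1-HIT  vc=[24]
6: 0x43 (blk 8, set 0) → L1-HIT  vc=[24]
7: 0x51 (blk 10, set 2) → L1-HIT  vc=[24]
8: 0x56 (blk 10, set 2) → L1-HIT  vc=[24]
9: 0x43 (blk 8, set 0) → L1-HIT  vc=[24]
10: 0x44 (blk 8, set 0) → L1-HIT  vc=[24]
11: 0x26 (blk 4, set 0) → MISS  vc=[24, 8]
12: 0x41 (blk 8, set 0) → VC-HIT  vc=[24, 4]
13: 0x23 (blk 4, set 0) → VC-HIT  vc=[24, 8]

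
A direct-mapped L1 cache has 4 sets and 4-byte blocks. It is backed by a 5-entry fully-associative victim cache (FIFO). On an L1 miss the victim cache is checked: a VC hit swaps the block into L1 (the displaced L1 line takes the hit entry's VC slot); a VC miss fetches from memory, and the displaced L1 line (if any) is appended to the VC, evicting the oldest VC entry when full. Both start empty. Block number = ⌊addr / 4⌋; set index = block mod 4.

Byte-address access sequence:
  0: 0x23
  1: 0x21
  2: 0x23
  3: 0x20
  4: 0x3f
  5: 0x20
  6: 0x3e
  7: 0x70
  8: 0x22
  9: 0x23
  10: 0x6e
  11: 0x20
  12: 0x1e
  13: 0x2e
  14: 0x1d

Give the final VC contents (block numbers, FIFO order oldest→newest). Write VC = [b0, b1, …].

VC = [28, 15, 27, 11]

0: 0x23 (blk 8, set 0) → MISS  vc=[]
1: 0x21 (blk 8, set 0) → L1-HIT  vc=[]
2: 0x23 (blk 8, set 0) → L1-HIT  vc=[]
3: 0x20 (blk 8, set 0) → L1-HIT  vc=[]
4: 0x3f (blk 15, set 3) → MISS  vc=[]
5: 0x20 (blk 8, set 0) → L1-HIT  vc=[]
6: 0x3e (blk 15, set 3) → L1-HIT  vc=[]
7: 0x70 (blk 28, set 0) → MISS  vc=[8]
8: 0x22 (blk 8, set 0) → VC-HIT  vc=[28]
9: 0x23 (blk 8, set 0) → L1-HIT  vc=[28]
10: 0x6e (blk 27, set 3) → MISS  vc=[28, 15]
11: 0x20 (blk 8, set 0) → L1-HIT  vc=[28, 15]
12: 0x1e (blk 7, set 3) → MISS  vc=[28, 15, 27]
13: 0x2e (blk 11, set 3) → MISS  vc=[28, 15, 27, 7]
14: 0x1d (blk 7, set 3) → VC-HIT  vc=[28, 15, 27, 11]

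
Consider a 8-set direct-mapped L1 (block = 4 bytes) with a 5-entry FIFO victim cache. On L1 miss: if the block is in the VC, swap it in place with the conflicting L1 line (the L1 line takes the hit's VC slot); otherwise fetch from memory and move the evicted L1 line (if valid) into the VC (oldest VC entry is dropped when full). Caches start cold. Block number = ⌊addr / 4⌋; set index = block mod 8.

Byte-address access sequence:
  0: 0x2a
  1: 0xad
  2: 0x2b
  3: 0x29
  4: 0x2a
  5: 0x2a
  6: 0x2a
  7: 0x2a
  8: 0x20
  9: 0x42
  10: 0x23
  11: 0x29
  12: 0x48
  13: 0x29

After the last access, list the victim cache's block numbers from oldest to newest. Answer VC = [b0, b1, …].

VC = [16, 18]

  [0] addr=0x2a blk=10 s=2: MISS | VC []
  [1] addr=0xad blk=43 s=3: MISS | VC []
  [2] addr=0x2b blk=10 s=2: L1-HIT | VC []
  [3] addr=0x29 blk=10 s=2: L1-HIT | VC []
  [4] addr=0x2a blk=10 s=2: L1-HIT | VC []
  [5] addr=0x2a blk=10 s=2: L1-HIT | VC []
  [6] addr=0x2a blk=10 s=2: L1-HIT | VC []
  [7] addr=0x2a blk=10 s=2: L1-HIT | VC []
  [8] addr=0x20 blk=8 s=0: MISS | VC []
  [9] addr=0x42 blk=16 s=0: MISS | VC [8]
  [10] addr=0x23 blk=8 s=0: VC-HIT | VC [16]
  [11] addr=0x29 blk=10 s=2: L1-HIT | VC [16]
  [12] addr=0x48 blk=18 s=2: MISS | VC [16, 10]
  [13] addr=0x29 blk=10 s=2: VC-HIT | VC [16, 18]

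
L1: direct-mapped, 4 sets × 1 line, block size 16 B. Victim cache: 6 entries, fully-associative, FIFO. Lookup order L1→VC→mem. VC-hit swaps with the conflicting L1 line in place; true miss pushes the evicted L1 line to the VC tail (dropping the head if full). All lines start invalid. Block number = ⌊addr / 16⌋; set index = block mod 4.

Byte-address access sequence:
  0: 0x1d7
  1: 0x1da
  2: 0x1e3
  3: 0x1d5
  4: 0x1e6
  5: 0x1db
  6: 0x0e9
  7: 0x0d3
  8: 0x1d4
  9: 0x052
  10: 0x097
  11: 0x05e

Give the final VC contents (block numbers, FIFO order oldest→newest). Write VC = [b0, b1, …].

0: 0x1d7 (blk 29, set 1) → MISS  vc=[]
1: 0x1da (blk 29, set 1) → L1-HIT  vc=[]
2: 0x1e3 (blk 30, set 2) → MISS  vc=[]
3: 0x1d5 (blk 29, set 1) → L1-HIT  vc=[]
4: 0x1e6 (blk 30, set 2) → L1-HIT  vc=[]
5: 0x1db (blk 29, set 1) → L1-HIT  vc=[]
6: 0xe9 (blk 14, set 2) → MISS  vc=[30]
7: 0xd3 (blk 13, set 1) → MISS  vc=[30, 29]
8: 0x1d4 (blk 29, set 1) → VC-HIT  vc=[30, 13]
9: 0x52 (blk 5, set 1) → MISS  vc=[30, 13, 29]
10: 0x97 (blk 9, set 1) → MISS  vc=[30, 13, 29, 5]
11: 0x5e (blk 5, set 1) → VC-HIT  vc=[30, 13, 29, 9]

VC = [30, 13, 29, 9]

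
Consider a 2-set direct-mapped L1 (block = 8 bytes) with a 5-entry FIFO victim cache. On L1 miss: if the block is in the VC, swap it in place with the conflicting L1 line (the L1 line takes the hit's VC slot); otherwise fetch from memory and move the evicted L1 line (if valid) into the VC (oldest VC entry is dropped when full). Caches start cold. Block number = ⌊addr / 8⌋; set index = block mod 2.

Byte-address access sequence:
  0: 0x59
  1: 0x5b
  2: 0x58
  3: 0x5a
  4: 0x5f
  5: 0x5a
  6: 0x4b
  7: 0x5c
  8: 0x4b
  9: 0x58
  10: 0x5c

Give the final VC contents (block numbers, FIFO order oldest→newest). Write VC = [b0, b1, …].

VC = [9]

#0 0x59→b11/s1 MISS; vc=[]
#1 0x5b→b11/s1 L1-HIT; vc=[]
#2 0x58→b11/s1 L1-HIT; vc=[]
#3 0x5a→b11/s1 L1-HIT; vc=[]
#4 0x5f→b11/s1 L1-HIT; vc=[]
#5 0x5a→b11/s1 L1-HIT; vc=[]
#6 0x4b→b9/s1 MISS; vc=[11]
#7 0x5c→b11/s1 VC-HIT; vc=[9]
#8 0x4b→b9/s1 VC-HIT; vc=[11]
#9 0x58→b11/s1 VC-HIT; vc=[9]
#10 0x5c→b11/s1 L1-HIT; vc=[9]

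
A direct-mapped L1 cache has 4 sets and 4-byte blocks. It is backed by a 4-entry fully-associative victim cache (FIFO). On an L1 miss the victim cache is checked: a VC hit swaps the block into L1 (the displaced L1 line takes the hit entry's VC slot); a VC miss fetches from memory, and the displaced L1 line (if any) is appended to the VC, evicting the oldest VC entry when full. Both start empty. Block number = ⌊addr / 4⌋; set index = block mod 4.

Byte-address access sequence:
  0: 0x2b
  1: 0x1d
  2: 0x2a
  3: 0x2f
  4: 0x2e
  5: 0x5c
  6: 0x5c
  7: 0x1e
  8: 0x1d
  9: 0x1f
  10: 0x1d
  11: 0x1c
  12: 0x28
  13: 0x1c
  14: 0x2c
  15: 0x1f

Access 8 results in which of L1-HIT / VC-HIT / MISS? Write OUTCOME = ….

OUTCOME = L1-HIT

#0 0x2b→b10/s2 MISS; vc=[]
#1 0x1d→b7/s3 MISS; vc=[]
#2 0x2a→b10/s2 L1-HIT; vc=[]
#3 0x2f→b11/s3 MISS; vc=[7]
#4 0x2e→b11/s3 L1-HIT; vc=[7]
#5 0x5c→b23/s3 MISS; vc=[7,11]
#6 0x5c→b23/s3 L1-HIT; vc=[7,11]
#7 0x1e→b7/s3 VC-HIT; vc=[23,11]
#8 0x1d→b7/s3 L1-HIT; vc=[23,11]
#9 0x1f→b7/s3 L1-HIT; vc=[23,11]
#10 0x1d→b7/s3 L1-HIT; vc=[23,11]
#11 0x1c→b7/s3 L1-HIT; vc=[23,11]
#12 0x28→b10/s2 L1-HIT; vc=[23,11]
#13 0x1c→b7/s3 L1-HIT; vc=[23,11]
#14 0x2c→b11/s3 VC-HIT; vc=[23,7]
#15 0x1f→b7/s3 VC-HIT; vc=[23,11]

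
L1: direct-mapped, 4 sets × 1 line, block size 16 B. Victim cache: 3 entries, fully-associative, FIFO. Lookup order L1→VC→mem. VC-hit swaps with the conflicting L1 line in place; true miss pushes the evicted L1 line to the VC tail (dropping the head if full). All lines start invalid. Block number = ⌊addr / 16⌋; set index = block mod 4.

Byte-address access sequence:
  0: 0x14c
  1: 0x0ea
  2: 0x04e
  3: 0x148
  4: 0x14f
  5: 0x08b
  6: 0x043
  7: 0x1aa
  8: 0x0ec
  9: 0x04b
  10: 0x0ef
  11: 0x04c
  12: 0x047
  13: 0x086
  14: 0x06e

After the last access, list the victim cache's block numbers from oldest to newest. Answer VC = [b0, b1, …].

VC = [20, 26, 14]

#0 0x14c→b20/s0 MISS; vc=[]
#1 0xea→b14/s2 MISS; vc=[]
#2 0x4e→b4/s0 MISS; vc=[20]
#3 0x148→b20/s0 VC-HIT; vc=[4]
#4 0x14f→b20/s0 L1-HIT; vc=[4]
#5 0x8b→b8/s0 MISS; vc=[4,20]
#6 0x43→b4/s0 VC-HIT; vc=[8,20]
#7 0x1aa→b26/s2 MISS; vc=[8,20,14]
#8 0xec→b14/s2 VC-HIT; vc=[8,20,26]
#9 0x4b→b4/s0 L1-HIT; vc=[8,20,26]
#10 0xef→b14/s2 L1-HIT; vc=[8,20,26]
#11 0x4c→b4/s0 L1-HIT; vc=[8,20,26]
#12 0x47→b4/s0 L1-HIT; vc=[8,20,26]
#13 0x86→b8/s0 VC-HIT; vc=[4,20,26]
#14 0x6e→b6/s2 MISS; vc=[20,26,14]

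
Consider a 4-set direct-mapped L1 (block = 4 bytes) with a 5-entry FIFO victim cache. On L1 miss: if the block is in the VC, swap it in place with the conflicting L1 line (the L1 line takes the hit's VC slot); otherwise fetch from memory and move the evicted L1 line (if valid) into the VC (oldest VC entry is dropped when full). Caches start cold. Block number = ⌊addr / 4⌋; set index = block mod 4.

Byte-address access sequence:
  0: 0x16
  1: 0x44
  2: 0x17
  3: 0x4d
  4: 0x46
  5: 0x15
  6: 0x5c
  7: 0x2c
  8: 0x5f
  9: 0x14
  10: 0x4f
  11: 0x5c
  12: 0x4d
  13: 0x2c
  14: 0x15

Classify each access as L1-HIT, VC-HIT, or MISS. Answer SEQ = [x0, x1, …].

0: 0x16 (blk 5, set 1) → MISS  vc=[]
1: 0x44 (blk 17, set 1) → MISS  vc=[5]
2: 0x17 (blk 5, set 1) → VC-HIT  vc=[17]
3: 0x4d (blk 19, set 3) → MISS  vc=[17]
4: 0x46 (blk 17, set 1) → VC-HIT  vc=[5]
5: 0x15 (blk 5, set 1) → VC-HIT  vc=[17]
6: 0x5c (blk 23, set 3) → MISS  vc=[17, 19]
7: 0x2c (blk 11, set 3) → MISS  vc=[17, 19, 23]
8: 0x5f (blk 23, set 3) → VC-HIT  vc=[17, 19, 11]
9: 0x14 (blk 5, set 1) → L1-HIT  vc=[17, 19, 11]
10: 0x4f (blk 19, set 3) → VC-HIT  vc=[17, 23, 11]
11: 0x5c (blk 23, set 3) → VC-HIT  vc=[17, 19, 11]
12: 0x4d (blk 19, set 3) → VC-HIT  vc=[17, 23, 11]
13: 0x2c (blk 11, set 3) → VC-HIT  vc=[17, 23, 19]
14: 0x15 (blk 5, set 1) → L1-HIT  vc=[17, 23, 19]

SEQ = [MISS, MISS, VC-HIT, MISS, VC-HIT, VC-HIT, MISS, MISS, VC-HIT, L1-HIT, VC-HIT, VC-HIT, VC-HIT, VC-HIT, L1-HIT]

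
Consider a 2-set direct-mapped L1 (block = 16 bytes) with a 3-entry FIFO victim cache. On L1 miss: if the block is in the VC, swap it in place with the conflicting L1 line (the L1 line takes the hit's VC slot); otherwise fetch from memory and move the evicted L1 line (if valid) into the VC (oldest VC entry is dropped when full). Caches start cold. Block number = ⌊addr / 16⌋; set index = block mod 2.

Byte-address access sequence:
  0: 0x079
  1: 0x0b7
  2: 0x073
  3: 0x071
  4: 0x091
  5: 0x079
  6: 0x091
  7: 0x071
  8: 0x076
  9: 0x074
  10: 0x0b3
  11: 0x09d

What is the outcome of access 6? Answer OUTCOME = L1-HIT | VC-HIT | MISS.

#0 0x79→b7/s1 MISS; vc=[]
#1 0xb7→b11/s1 MISS; vc=[7]
#2 0x73→b7/s1 VC-HIT; vc=[11]
#3 0x71→b7/s1 L1-HIT; vc=[11]
#4 0x91→b9/s1 MISS; vc=[11,7]
#5 0x79→b7/s1 VC-HIT; vc=[11,9]
#6 0x91→b9/s1 VC-HIT; vc=[11,7]
#7 0x71→b7/s1 VC-HIT; vc=[11,9]
#8 0x76→b7/s1 L1-HIT; vc=[11,9]
#9 0x74→b7/s1 L1-HIT; vc=[11,9]
#10 0xb3→b11/s1 VC-HIT; vc=[7,9]
#11 0x9d→b9/s1 VC-HIT; vc=[7,11]

OUTCOME = VC-HIT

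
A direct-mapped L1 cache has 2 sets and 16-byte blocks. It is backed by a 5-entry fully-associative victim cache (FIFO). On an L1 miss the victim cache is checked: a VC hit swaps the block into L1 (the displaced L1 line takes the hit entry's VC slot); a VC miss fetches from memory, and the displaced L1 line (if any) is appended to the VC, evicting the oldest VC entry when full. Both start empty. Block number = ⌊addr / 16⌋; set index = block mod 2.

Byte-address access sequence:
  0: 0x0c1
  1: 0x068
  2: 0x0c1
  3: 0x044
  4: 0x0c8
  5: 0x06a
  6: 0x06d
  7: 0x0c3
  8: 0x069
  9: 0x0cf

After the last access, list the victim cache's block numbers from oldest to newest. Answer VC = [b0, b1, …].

VC = [6, 4]

#0 0xc1→b12/s0 MISS; vc=[]
#1 0x68→b6/s0 MISS; vc=[12]
#2 0xc1→b12/s0 VC-HIT; vc=[6]
#3 0x44→b4/s0 MISS; vc=[6,12]
#4 0xc8→b12/s0 VC-HIT; vc=[6,4]
#5 0x6a→b6/s0 VC-HIT; vc=[12,4]
#6 0x6d→b6/s0 L1-HIT; vc=[12,4]
#7 0xc3→b12/s0 VC-HIT; vc=[6,4]
#8 0x69→b6/s0 VC-HIT; vc=[12,4]
#9 0xcf→b12/s0 VC-HIT; vc=[6,4]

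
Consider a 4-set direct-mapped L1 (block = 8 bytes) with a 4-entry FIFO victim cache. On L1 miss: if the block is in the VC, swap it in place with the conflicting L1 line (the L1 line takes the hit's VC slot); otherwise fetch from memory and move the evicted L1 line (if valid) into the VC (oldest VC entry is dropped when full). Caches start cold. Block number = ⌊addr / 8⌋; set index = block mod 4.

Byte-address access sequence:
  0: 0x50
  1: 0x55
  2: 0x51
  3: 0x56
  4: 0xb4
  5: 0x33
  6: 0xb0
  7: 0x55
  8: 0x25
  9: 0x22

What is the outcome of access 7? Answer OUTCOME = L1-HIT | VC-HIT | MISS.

OUTCOME = VC-HIT

0: 0x50 (blk 10, set 2) → MISS  vc=[]
1: 0x55 (blk 10, set 2) → L1-HIT  vc=[]
2: 0x51 (blk 10, set 2) → L1-HIT  vc=[]
3: 0x56 (blk 10, set 2) → L1-HIT  vc=[]
4: 0xb4 (blk 22, set 2) → MISS  vc=[10]
5: 0x33 (blk 6, set 2) → MISS  vc=[10, 22]
6: 0xb0 (blk 22, set 2) → VC-HIT  vc=[10, 6]
7: 0x55 (blk 10, set 2) → VC-HIT  vc=[22, 6]
8: 0x25 (blk 4, set 0) → MISS  vc=[22, 6]
9: 0x22 (blk 4, set 0) → L1-HIT  vc=[22, 6]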